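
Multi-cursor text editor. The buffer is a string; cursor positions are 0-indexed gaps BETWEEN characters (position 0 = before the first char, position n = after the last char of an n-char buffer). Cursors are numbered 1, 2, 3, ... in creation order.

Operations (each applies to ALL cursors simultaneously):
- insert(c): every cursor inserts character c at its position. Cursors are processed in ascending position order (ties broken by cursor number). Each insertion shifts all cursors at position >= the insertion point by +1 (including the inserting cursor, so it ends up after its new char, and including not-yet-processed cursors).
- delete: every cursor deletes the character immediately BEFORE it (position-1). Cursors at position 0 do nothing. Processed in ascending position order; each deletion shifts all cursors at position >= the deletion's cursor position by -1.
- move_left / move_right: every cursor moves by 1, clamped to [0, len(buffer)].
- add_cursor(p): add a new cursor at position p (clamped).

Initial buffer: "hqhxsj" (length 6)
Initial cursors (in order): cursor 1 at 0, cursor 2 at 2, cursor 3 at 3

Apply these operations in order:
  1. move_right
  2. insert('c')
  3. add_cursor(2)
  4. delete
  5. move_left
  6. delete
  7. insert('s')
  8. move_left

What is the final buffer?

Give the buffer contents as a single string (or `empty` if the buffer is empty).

After op 1 (move_right): buffer="hqhxsj" (len 6), cursors c1@1 c2@3 c3@4, authorship ......
After op 2 (insert('c')): buffer="hcqhcxcsj" (len 9), cursors c1@2 c2@5 c3@7, authorship .1..2.3..
After op 3 (add_cursor(2)): buffer="hcqhcxcsj" (len 9), cursors c1@2 c4@2 c2@5 c3@7, authorship .1..2.3..
After op 4 (delete): buffer="qhxsj" (len 5), cursors c1@0 c4@0 c2@2 c3@3, authorship .....
After op 5 (move_left): buffer="qhxsj" (len 5), cursors c1@0 c4@0 c2@1 c3@2, authorship .....
After op 6 (delete): buffer="xsj" (len 3), cursors c1@0 c2@0 c3@0 c4@0, authorship ...
After op 7 (insert('s')): buffer="ssssxsj" (len 7), cursors c1@4 c2@4 c3@4 c4@4, authorship 1234...
After op 8 (move_left): buffer="ssssxsj" (len 7), cursors c1@3 c2@3 c3@3 c4@3, authorship 1234...

Answer: ssssxsj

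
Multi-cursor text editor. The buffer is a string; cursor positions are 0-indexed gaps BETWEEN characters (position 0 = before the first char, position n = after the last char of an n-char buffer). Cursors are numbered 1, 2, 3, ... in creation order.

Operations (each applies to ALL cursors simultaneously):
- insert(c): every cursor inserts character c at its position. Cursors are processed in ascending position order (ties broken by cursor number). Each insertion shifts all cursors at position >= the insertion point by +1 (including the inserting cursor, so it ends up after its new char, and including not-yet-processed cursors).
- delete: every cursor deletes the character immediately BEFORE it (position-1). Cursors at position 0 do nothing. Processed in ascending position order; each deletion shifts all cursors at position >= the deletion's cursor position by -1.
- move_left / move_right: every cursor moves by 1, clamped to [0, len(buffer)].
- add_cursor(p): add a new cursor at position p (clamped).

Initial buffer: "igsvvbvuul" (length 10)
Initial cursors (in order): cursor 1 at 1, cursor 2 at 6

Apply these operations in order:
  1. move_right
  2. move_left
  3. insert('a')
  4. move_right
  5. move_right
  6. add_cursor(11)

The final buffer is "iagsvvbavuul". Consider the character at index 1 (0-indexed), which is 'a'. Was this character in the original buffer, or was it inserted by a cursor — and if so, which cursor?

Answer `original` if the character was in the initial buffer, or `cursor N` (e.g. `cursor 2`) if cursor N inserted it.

Answer: cursor 1

Derivation:
After op 1 (move_right): buffer="igsvvbvuul" (len 10), cursors c1@2 c2@7, authorship ..........
After op 2 (move_left): buffer="igsvvbvuul" (len 10), cursors c1@1 c2@6, authorship ..........
After op 3 (insert('a')): buffer="iagsvvbavuul" (len 12), cursors c1@2 c2@8, authorship .1.....2....
After op 4 (move_right): buffer="iagsvvbavuul" (len 12), cursors c1@3 c2@9, authorship .1.....2....
After op 5 (move_right): buffer="iagsvvbavuul" (len 12), cursors c1@4 c2@10, authorship .1.....2....
After op 6 (add_cursor(11)): buffer="iagsvvbavuul" (len 12), cursors c1@4 c2@10 c3@11, authorship .1.....2....
Authorship (.=original, N=cursor N): . 1 . . . . . 2 . . . .
Index 1: author = 1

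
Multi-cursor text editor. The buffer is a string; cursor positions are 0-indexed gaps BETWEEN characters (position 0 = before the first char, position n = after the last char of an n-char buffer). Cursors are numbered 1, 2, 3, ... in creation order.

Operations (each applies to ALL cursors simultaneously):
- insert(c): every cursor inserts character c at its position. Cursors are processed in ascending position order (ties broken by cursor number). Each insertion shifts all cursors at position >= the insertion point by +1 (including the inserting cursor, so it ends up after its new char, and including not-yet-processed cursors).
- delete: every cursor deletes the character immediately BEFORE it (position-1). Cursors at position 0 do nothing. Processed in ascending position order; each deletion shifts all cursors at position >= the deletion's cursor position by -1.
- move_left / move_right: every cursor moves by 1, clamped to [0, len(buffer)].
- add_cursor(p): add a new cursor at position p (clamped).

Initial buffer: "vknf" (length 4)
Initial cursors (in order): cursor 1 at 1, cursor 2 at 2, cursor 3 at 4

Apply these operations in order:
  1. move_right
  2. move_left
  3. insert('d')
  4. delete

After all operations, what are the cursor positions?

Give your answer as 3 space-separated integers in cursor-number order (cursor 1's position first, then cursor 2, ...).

After op 1 (move_right): buffer="vknf" (len 4), cursors c1@2 c2@3 c3@4, authorship ....
After op 2 (move_left): buffer="vknf" (len 4), cursors c1@1 c2@2 c3@3, authorship ....
After op 3 (insert('d')): buffer="vdkdndf" (len 7), cursors c1@2 c2@4 c3@6, authorship .1.2.3.
After op 4 (delete): buffer="vknf" (len 4), cursors c1@1 c2@2 c3@3, authorship ....

Answer: 1 2 3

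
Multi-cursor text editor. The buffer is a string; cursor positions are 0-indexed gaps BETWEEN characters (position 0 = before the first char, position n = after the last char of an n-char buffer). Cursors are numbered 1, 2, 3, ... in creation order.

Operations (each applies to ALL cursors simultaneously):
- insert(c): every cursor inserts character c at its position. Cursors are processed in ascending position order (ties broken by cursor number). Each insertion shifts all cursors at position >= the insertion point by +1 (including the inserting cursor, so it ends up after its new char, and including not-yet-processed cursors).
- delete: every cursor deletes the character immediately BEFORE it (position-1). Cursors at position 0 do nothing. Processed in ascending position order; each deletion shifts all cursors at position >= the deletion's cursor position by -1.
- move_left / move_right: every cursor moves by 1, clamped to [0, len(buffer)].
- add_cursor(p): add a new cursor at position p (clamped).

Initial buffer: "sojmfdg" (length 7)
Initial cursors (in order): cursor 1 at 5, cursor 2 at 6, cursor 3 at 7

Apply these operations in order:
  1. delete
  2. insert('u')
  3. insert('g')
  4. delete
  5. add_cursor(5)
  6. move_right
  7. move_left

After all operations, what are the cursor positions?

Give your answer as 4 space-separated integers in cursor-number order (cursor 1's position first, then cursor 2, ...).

Answer: 6 6 6 5

Derivation:
After op 1 (delete): buffer="sojm" (len 4), cursors c1@4 c2@4 c3@4, authorship ....
After op 2 (insert('u')): buffer="sojmuuu" (len 7), cursors c1@7 c2@7 c3@7, authorship ....123
After op 3 (insert('g')): buffer="sojmuuuggg" (len 10), cursors c1@10 c2@10 c3@10, authorship ....123123
After op 4 (delete): buffer="sojmuuu" (len 7), cursors c1@7 c2@7 c3@7, authorship ....123
After op 5 (add_cursor(5)): buffer="sojmuuu" (len 7), cursors c4@5 c1@7 c2@7 c3@7, authorship ....123
After op 6 (move_right): buffer="sojmuuu" (len 7), cursors c4@6 c1@7 c2@7 c3@7, authorship ....123
After op 7 (move_left): buffer="sojmuuu" (len 7), cursors c4@5 c1@6 c2@6 c3@6, authorship ....123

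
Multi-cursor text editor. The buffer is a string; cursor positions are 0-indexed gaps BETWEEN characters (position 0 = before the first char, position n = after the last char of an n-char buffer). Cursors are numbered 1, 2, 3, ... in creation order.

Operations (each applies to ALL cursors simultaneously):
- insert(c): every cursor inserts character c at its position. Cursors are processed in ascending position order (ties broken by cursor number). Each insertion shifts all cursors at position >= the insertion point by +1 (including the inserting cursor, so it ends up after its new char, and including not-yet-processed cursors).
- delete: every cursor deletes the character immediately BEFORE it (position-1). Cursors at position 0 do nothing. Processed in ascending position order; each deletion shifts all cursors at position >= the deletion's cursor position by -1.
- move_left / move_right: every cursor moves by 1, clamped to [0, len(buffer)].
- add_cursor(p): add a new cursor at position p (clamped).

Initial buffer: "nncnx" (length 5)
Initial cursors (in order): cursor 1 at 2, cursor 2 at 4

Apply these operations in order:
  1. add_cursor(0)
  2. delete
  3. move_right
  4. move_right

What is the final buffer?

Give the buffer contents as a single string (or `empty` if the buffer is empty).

Answer: ncx

Derivation:
After op 1 (add_cursor(0)): buffer="nncnx" (len 5), cursors c3@0 c1@2 c2@4, authorship .....
After op 2 (delete): buffer="ncx" (len 3), cursors c3@0 c1@1 c2@2, authorship ...
After op 3 (move_right): buffer="ncx" (len 3), cursors c3@1 c1@2 c2@3, authorship ...
After op 4 (move_right): buffer="ncx" (len 3), cursors c3@2 c1@3 c2@3, authorship ...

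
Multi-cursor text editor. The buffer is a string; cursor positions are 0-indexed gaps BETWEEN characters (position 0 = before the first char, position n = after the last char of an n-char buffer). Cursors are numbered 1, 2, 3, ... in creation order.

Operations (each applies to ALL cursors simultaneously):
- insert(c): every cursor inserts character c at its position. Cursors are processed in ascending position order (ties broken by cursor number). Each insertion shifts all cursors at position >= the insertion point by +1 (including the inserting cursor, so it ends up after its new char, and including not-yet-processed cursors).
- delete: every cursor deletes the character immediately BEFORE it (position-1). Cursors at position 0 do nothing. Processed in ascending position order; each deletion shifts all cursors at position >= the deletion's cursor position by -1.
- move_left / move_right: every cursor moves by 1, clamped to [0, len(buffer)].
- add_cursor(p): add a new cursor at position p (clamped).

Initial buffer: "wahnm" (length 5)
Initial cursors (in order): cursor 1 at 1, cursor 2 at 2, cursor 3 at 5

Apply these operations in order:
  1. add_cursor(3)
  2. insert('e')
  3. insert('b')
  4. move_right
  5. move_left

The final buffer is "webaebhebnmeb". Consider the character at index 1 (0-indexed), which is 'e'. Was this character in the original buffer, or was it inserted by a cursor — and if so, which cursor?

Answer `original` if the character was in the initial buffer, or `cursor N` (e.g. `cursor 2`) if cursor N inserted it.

Answer: cursor 1

Derivation:
After op 1 (add_cursor(3)): buffer="wahnm" (len 5), cursors c1@1 c2@2 c4@3 c3@5, authorship .....
After op 2 (insert('e')): buffer="weaehenme" (len 9), cursors c1@2 c2@4 c4@6 c3@9, authorship .1.2.4..3
After op 3 (insert('b')): buffer="webaebhebnmeb" (len 13), cursors c1@3 c2@6 c4@9 c3@13, authorship .11.22.44..33
After op 4 (move_right): buffer="webaebhebnmeb" (len 13), cursors c1@4 c2@7 c4@10 c3@13, authorship .11.22.44..33
After op 5 (move_left): buffer="webaebhebnmeb" (len 13), cursors c1@3 c2@6 c4@9 c3@12, authorship .11.22.44..33
Authorship (.=original, N=cursor N): . 1 1 . 2 2 . 4 4 . . 3 3
Index 1: author = 1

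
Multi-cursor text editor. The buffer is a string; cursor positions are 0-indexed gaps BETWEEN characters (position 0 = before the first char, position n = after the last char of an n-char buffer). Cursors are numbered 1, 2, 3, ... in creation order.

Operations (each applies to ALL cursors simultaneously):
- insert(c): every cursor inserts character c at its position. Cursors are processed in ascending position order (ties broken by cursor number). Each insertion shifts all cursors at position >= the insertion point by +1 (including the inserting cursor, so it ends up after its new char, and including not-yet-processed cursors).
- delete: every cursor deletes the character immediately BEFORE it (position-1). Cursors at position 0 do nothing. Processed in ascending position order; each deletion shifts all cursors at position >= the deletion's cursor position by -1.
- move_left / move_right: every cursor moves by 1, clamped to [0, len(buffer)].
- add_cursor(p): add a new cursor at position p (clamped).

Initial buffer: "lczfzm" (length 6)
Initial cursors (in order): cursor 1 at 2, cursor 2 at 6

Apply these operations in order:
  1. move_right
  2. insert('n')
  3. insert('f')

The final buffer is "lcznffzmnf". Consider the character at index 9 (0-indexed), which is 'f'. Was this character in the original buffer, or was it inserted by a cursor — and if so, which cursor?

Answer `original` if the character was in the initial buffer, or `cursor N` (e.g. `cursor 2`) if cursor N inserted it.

Answer: cursor 2

Derivation:
After op 1 (move_right): buffer="lczfzm" (len 6), cursors c1@3 c2@6, authorship ......
After op 2 (insert('n')): buffer="lcznfzmn" (len 8), cursors c1@4 c2@8, authorship ...1...2
After op 3 (insert('f')): buffer="lcznffzmnf" (len 10), cursors c1@5 c2@10, authorship ...11...22
Authorship (.=original, N=cursor N): . . . 1 1 . . . 2 2
Index 9: author = 2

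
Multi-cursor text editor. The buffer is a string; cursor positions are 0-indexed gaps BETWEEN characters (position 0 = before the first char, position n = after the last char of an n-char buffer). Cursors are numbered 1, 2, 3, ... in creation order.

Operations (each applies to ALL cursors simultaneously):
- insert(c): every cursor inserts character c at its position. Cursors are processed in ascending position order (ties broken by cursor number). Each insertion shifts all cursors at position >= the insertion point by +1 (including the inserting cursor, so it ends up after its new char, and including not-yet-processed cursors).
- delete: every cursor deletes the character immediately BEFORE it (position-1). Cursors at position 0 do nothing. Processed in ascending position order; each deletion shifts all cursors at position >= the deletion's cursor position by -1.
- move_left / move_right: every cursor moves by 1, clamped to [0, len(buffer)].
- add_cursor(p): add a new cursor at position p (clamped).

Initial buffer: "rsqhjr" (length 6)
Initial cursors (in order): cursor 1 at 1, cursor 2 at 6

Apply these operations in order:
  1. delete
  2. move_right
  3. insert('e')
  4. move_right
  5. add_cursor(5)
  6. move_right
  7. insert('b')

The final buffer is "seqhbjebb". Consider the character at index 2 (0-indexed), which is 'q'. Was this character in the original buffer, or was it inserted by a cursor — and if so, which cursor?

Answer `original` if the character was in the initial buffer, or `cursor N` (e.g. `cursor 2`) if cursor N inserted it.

After op 1 (delete): buffer="sqhj" (len 4), cursors c1@0 c2@4, authorship ....
After op 2 (move_right): buffer="sqhj" (len 4), cursors c1@1 c2@4, authorship ....
After op 3 (insert('e')): buffer="seqhje" (len 6), cursors c1@2 c2@6, authorship .1...2
After op 4 (move_right): buffer="seqhje" (len 6), cursors c1@3 c2@6, authorship .1...2
After op 5 (add_cursor(5)): buffer="seqhje" (len 6), cursors c1@3 c3@5 c2@6, authorship .1...2
After op 6 (move_right): buffer="seqhje" (len 6), cursors c1@4 c2@6 c3@6, authorship .1...2
After op 7 (insert('b')): buffer="seqhbjebb" (len 9), cursors c1@5 c2@9 c3@9, authorship .1..1.223
Authorship (.=original, N=cursor N): . 1 . . 1 . 2 2 3
Index 2: author = original

Answer: original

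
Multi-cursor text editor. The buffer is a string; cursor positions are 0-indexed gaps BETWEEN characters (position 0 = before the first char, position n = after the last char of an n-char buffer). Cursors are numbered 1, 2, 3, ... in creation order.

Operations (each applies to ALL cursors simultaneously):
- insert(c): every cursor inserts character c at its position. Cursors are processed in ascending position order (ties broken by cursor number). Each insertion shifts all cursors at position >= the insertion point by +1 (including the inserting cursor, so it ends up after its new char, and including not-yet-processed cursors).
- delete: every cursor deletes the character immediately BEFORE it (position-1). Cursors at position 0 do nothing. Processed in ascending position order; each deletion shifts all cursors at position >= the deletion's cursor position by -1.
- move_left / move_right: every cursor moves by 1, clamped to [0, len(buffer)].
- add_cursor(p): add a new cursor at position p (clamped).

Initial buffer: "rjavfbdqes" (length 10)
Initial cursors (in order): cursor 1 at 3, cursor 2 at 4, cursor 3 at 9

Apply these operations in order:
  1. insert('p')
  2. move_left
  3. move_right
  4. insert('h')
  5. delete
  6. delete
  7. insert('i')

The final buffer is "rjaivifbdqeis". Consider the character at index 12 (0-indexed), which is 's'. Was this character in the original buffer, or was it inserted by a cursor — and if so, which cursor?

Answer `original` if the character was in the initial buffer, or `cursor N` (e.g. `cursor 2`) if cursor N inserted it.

After op 1 (insert('p')): buffer="rjapvpfbdqeps" (len 13), cursors c1@4 c2@6 c3@12, authorship ...1.2.....3.
After op 2 (move_left): buffer="rjapvpfbdqeps" (len 13), cursors c1@3 c2@5 c3@11, authorship ...1.2.....3.
After op 3 (move_right): buffer="rjapvpfbdqeps" (len 13), cursors c1@4 c2@6 c3@12, authorship ...1.2.....3.
After op 4 (insert('h')): buffer="rjaphvphfbdqephs" (len 16), cursors c1@5 c2@8 c3@15, authorship ...11.22.....33.
After op 5 (delete): buffer="rjapvpfbdqeps" (len 13), cursors c1@4 c2@6 c3@12, authorship ...1.2.....3.
After op 6 (delete): buffer="rjavfbdqes" (len 10), cursors c1@3 c2@4 c3@9, authorship ..........
After op 7 (insert('i')): buffer="rjaivifbdqeis" (len 13), cursors c1@4 c2@6 c3@12, authorship ...1.2.....3.
Authorship (.=original, N=cursor N): . . . 1 . 2 . . . . . 3 .
Index 12: author = original

Answer: original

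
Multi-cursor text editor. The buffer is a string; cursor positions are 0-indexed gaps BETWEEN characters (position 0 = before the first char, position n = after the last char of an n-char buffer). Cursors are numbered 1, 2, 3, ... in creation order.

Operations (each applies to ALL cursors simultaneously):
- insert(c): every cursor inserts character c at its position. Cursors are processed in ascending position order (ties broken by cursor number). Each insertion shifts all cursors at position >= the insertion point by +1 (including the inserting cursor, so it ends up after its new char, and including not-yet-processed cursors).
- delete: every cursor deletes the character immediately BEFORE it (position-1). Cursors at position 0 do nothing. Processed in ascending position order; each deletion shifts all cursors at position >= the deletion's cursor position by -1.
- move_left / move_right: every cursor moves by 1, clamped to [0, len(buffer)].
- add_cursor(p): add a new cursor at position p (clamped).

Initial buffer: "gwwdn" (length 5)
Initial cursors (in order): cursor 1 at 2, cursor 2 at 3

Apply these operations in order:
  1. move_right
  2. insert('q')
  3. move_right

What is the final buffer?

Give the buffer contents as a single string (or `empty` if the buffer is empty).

Answer: gwwqdqn

Derivation:
After op 1 (move_right): buffer="gwwdn" (len 5), cursors c1@3 c2@4, authorship .....
After op 2 (insert('q')): buffer="gwwqdqn" (len 7), cursors c1@4 c2@6, authorship ...1.2.
After op 3 (move_right): buffer="gwwqdqn" (len 7), cursors c1@5 c2@7, authorship ...1.2.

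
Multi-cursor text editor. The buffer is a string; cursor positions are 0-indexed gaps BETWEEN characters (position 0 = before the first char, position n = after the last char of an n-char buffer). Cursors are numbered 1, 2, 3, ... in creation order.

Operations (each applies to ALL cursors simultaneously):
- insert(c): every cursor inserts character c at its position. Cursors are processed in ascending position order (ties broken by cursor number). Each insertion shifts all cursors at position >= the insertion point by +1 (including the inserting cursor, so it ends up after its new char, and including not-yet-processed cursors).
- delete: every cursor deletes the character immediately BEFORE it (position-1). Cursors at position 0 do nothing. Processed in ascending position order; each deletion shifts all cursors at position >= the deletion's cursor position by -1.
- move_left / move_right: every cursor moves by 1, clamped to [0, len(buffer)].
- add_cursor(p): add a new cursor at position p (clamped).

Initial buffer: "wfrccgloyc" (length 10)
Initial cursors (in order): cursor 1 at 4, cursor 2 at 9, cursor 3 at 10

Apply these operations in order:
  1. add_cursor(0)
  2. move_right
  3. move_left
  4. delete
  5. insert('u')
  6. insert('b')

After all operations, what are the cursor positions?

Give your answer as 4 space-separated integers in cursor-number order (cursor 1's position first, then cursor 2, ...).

After op 1 (add_cursor(0)): buffer="wfrccgloyc" (len 10), cursors c4@0 c1@4 c2@9 c3@10, authorship ..........
After op 2 (move_right): buffer="wfrccgloyc" (len 10), cursors c4@1 c1@5 c2@10 c3@10, authorship ..........
After op 3 (move_left): buffer="wfrccgloyc" (len 10), cursors c4@0 c1@4 c2@9 c3@9, authorship ..........
After op 4 (delete): buffer="wfrcglc" (len 7), cursors c4@0 c1@3 c2@6 c3@6, authorship .......
After op 5 (insert('u')): buffer="uwfrucgluuc" (len 11), cursors c4@1 c1@5 c2@10 c3@10, authorship 4...1...23.
After op 6 (insert('b')): buffer="ubwfrubcgluubbc" (len 15), cursors c4@2 c1@7 c2@14 c3@14, authorship 44...11...2323.

Answer: 7 14 14 2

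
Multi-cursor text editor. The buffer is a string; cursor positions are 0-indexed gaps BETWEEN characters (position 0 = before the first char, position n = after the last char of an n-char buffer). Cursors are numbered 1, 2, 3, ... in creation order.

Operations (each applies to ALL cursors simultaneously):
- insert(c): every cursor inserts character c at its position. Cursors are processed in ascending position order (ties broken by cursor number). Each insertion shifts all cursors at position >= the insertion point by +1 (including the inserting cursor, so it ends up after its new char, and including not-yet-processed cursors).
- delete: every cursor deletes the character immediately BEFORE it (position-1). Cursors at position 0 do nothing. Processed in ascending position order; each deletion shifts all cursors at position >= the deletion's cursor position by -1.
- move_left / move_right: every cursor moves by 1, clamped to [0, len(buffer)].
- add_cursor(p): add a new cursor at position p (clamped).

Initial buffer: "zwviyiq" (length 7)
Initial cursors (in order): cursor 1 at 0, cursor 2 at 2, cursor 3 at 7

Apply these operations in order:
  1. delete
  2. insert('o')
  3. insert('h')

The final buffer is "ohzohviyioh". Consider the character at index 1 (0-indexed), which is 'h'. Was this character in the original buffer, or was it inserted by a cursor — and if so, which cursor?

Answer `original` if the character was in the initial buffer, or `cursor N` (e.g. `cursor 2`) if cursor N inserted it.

Answer: cursor 1

Derivation:
After op 1 (delete): buffer="zviyi" (len 5), cursors c1@0 c2@1 c3@5, authorship .....
After op 2 (insert('o')): buffer="ozoviyio" (len 8), cursors c1@1 c2@3 c3@8, authorship 1.2....3
After op 3 (insert('h')): buffer="ohzohviyioh" (len 11), cursors c1@2 c2@5 c3@11, authorship 11.22....33
Authorship (.=original, N=cursor N): 1 1 . 2 2 . . . . 3 3
Index 1: author = 1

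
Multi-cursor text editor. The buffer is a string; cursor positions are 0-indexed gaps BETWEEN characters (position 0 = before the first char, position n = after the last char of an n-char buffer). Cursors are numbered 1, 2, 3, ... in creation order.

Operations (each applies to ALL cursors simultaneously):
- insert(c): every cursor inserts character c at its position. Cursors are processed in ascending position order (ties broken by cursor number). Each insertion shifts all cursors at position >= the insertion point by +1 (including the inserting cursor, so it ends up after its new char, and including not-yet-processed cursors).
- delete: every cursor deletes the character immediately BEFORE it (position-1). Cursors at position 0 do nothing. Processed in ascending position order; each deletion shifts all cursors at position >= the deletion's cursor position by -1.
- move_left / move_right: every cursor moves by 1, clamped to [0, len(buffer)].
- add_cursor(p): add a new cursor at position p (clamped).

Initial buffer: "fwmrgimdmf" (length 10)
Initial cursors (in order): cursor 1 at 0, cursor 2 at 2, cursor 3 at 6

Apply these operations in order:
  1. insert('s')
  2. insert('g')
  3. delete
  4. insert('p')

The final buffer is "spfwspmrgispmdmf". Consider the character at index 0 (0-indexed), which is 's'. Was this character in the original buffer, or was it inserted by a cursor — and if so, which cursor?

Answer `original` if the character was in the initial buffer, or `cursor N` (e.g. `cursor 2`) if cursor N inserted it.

After op 1 (insert('s')): buffer="sfwsmrgismdmf" (len 13), cursors c1@1 c2@4 c3@9, authorship 1..2....3....
After op 2 (insert('g')): buffer="sgfwsgmrgisgmdmf" (len 16), cursors c1@2 c2@6 c3@12, authorship 11..22....33....
After op 3 (delete): buffer="sfwsmrgismdmf" (len 13), cursors c1@1 c2@4 c3@9, authorship 1..2....3....
After op 4 (insert('p')): buffer="spfwspmrgispmdmf" (len 16), cursors c1@2 c2@6 c3@12, authorship 11..22....33....
Authorship (.=original, N=cursor N): 1 1 . . 2 2 . . . . 3 3 . . . .
Index 0: author = 1

Answer: cursor 1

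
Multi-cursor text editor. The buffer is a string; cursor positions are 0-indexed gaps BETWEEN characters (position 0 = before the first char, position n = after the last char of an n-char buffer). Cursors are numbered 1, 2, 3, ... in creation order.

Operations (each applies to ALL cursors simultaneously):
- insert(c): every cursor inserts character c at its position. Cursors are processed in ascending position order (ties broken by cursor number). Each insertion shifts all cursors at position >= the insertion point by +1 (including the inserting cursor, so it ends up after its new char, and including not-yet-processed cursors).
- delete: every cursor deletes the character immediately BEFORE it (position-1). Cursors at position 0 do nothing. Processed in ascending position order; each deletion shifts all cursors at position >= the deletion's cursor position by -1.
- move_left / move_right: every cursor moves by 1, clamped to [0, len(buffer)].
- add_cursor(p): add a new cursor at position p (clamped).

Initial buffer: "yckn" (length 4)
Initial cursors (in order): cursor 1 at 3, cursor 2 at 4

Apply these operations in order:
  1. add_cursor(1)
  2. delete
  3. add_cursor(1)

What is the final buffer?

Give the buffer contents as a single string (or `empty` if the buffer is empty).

After op 1 (add_cursor(1)): buffer="yckn" (len 4), cursors c3@1 c1@3 c2@4, authorship ....
After op 2 (delete): buffer="c" (len 1), cursors c3@0 c1@1 c2@1, authorship .
After op 3 (add_cursor(1)): buffer="c" (len 1), cursors c3@0 c1@1 c2@1 c4@1, authorship .

Answer: c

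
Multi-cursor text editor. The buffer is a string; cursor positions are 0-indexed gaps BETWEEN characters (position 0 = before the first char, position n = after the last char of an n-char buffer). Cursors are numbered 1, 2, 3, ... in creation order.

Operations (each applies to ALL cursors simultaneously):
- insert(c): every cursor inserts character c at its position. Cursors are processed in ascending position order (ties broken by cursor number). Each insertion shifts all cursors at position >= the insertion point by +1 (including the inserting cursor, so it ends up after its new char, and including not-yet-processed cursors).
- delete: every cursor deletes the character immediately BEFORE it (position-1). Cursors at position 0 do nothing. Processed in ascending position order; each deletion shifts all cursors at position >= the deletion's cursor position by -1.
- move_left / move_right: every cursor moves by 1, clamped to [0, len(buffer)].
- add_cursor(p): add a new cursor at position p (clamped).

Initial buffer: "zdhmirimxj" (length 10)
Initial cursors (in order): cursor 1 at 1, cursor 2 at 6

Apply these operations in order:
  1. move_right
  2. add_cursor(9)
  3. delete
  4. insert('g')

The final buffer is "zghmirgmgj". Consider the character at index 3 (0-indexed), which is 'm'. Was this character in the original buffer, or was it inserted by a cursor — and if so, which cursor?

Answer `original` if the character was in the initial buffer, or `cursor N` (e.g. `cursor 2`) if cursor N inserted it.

After op 1 (move_right): buffer="zdhmirimxj" (len 10), cursors c1@2 c2@7, authorship ..........
After op 2 (add_cursor(9)): buffer="zdhmirimxj" (len 10), cursors c1@2 c2@7 c3@9, authorship ..........
After op 3 (delete): buffer="zhmirmj" (len 7), cursors c1@1 c2@5 c3@6, authorship .......
After op 4 (insert('g')): buffer="zghmirgmgj" (len 10), cursors c1@2 c2@7 c3@9, authorship .1....2.3.
Authorship (.=original, N=cursor N): . 1 . . . . 2 . 3 .
Index 3: author = original

Answer: original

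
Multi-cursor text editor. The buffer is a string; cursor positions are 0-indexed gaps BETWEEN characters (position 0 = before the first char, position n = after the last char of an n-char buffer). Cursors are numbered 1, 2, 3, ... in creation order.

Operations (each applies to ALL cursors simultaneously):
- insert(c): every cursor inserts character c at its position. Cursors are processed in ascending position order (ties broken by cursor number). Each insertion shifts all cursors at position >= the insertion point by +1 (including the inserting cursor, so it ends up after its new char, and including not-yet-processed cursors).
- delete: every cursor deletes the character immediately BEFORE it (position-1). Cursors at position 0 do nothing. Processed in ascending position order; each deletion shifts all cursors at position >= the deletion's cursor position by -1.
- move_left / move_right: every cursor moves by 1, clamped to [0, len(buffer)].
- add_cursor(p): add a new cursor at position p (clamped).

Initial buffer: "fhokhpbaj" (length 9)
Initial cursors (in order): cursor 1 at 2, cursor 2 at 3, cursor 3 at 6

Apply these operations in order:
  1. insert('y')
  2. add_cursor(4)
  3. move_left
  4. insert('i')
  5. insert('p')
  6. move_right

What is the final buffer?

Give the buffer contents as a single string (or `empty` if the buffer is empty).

Answer: fhipyipoipykhpipybaj

Derivation:
After op 1 (insert('y')): buffer="fhyoykhpybaj" (len 12), cursors c1@3 c2@5 c3@9, authorship ..1.2...3...
After op 2 (add_cursor(4)): buffer="fhyoykhpybaj" (len 12), cursors c1@3 c4@4 c2@5 c3@9, authorship ..1.2...3...
After op 3 (move_left): buffer="fhyoykhpybaj" (len 12), cursors c1@2 c4@3 c2@4 c3@8, authorship ..1.2...3...
After op 4 (insert('i')): buffer="fhiyioiykhpiybaj" (len 16), cursors c1@3 c4@5 c2@7 c3@12, authorship ..114.22...33...
After op 5 (insert('p')): buffer="fhipyipoipykhpipybaj" (len 20), cursors c1@4 c4@7 c2@10 c3@16, authorship ..11144.222...333...
After op 6 (move_right): buffer="fhipyipoipykhpipybaj" (len 20), cursors c1@5 c4@8 c2@11 c3@17, authorship ..11144.222...333...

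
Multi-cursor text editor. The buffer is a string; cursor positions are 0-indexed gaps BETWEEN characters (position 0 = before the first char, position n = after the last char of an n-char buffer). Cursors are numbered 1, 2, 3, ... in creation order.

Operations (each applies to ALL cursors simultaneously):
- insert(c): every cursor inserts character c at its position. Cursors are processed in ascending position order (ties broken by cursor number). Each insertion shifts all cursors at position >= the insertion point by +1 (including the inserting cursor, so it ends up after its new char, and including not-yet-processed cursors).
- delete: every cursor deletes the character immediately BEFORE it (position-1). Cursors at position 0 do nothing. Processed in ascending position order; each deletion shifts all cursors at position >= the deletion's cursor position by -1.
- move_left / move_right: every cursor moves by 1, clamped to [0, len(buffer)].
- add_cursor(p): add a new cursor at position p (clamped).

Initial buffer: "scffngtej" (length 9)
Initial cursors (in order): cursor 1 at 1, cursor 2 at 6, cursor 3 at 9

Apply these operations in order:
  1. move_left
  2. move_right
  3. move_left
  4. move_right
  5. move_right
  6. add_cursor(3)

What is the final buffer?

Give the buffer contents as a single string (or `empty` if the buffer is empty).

Answer: scffngtej

Derivation:
After op 1 (move_left): buffer="scffngtej" (len 9), cursors c1@0 c2@5 c3@8, authorship .........
After op 2 (move_right): buffer="scffngtej" (len 9), cursors c1@1 c2@6 c3@9, authorship .........
After op 3 (move_left): buffer="scffngtej" (len 9), cursors c1@0 c2@5 c3@8, authorship .........
After op 4 (move_right): buffer="scffngtej" (len 9), cursors c1@1 c2@6 c3@9, authorship .........
After op 5 (move_right): buffer="scffngtej" (len 9), cursors c1@2 c2@7 c3@9, authorship .........
After op 6 (add_cursor(3)): buffer="scffngtej" (len 9), cursors c1@2 c4@3 c2@7 c3@9, authorship .........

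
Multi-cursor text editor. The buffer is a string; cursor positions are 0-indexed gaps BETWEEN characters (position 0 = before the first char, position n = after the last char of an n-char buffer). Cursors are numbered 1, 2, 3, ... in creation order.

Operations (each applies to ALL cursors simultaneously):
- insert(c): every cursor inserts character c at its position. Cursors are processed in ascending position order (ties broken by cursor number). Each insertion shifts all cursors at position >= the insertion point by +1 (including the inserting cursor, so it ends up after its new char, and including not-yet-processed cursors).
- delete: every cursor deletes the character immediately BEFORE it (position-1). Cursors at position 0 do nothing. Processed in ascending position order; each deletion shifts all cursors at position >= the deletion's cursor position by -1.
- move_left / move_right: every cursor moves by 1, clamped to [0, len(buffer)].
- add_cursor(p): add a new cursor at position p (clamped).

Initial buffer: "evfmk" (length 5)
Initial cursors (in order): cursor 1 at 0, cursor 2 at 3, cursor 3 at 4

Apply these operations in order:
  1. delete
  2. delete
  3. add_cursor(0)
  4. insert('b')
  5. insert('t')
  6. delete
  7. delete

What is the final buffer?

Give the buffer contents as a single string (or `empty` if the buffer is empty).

Answer: k

Derivation:
After op 1 (delete): buffer="evk" (len 3), cursors c1@0 c2@2 c3@2, authorship ...
After op 2 (delete): buffer="k" (len 1), cursors c1@0 c2@0 c3@0, authorship .
After op 3 (add_cursor(0)): buffer="k" (len 1), cursors c1@0 c2@0 c3@0 c4@0, authorship .
After op 4 (insert('b')): buffer="bbbbk" (len 5), cursors c1@4 c2@4 c3@4 c4@4, authorship 1234.
After op 5 (insert('t')): buffer="bbbbttttk" (len 9), cursors c1@8 c2@8 c3@8 c4@8, authorship 12341234.
After op 6 (delete): buffer="bbbbk" (len 5), cursors c1@4 c2@4 c3@4 c4@4, authorship 1234.
After op 7 (delete): buffer="k" (len 1), cursors c1@0 c2@0 c3@0 c4@0, authorship .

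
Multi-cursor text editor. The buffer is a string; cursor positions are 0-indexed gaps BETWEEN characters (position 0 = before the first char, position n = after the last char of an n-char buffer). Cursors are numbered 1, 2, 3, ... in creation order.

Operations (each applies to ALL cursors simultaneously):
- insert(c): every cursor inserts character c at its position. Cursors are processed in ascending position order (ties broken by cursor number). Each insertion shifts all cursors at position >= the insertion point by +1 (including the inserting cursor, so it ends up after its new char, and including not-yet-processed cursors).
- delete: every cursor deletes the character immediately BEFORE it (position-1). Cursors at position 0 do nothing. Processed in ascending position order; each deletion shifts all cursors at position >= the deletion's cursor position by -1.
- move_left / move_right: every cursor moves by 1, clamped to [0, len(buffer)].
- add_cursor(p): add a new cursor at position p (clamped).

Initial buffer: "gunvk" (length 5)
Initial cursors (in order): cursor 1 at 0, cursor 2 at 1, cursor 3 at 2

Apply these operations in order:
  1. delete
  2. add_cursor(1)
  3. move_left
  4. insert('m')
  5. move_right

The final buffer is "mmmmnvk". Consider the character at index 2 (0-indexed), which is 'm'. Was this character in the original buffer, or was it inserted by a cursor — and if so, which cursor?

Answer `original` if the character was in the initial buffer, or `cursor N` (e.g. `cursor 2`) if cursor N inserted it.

After op 1 (delete): buffer="nvk" (len 3), cursors c1@0 c2@0 c3@0, authorship ...
After op 2 (add_cursor(1)): buffer="nvk" (len 3), cursors c1@0 c2@0 c3@0 c4@1, authorship ...
After op 3 (move_left): buffer="nvk" (len 3), cursors c1@0 c2@0 c3@0 c4@0, authorship ...
After op 4 (insert('m')): buffer="mmmmnvk" (len 7), cursors c1@4 c2@4 c3@4 c4@4, authorship 1234...
After op 5 (move_right): buffer="mmmmnvk" (len 7), cursors c1@5 c2@5 c3@5 c4@5, authorship 1234...
Authorship (.=original, N=cursor N): 1 2 3 4 . . .
Index 2: author = 3

Answer: cursor 3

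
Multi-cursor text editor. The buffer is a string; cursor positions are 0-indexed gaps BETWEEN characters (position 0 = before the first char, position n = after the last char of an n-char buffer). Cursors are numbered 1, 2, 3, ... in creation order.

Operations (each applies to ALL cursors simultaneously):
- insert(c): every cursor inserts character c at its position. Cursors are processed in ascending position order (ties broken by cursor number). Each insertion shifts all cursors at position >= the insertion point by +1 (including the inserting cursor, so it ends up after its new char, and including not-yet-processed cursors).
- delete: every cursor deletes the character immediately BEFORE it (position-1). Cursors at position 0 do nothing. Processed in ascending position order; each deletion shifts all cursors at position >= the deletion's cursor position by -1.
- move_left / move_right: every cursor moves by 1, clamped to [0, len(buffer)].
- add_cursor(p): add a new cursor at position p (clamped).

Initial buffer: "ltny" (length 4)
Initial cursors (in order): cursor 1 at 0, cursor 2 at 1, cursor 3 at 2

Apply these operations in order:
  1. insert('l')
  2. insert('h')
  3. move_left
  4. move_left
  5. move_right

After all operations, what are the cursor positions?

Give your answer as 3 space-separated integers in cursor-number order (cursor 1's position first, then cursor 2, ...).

After op 1 (insert('l')): buffer="llltlny" (len 7), cursors c1@1 c2@3 c3@5, authorship 1.2.3..
After op 2 (insert('h')): buffer="lhllhtlhny" (len 10), cursors c1@2 c2@5 c3@8, authorship 11.22.33..
After op 3 (move_left): buffer="lhllhtlhny" (len 10), cursors c1@1 c2@4 c3@7, authorship 11.22.33..
After op 4 (move_left): buffer="lhllhtlhny" (len 10), cursors c1@0 c2@3 c3@6, authorship 11.22.33..
After op 5 (move_right): buffer="lhllhtlhny" (len 10), cursors c1@1 c2@4 c3@7, authorship 11.22.33..

Answer: 1 4 7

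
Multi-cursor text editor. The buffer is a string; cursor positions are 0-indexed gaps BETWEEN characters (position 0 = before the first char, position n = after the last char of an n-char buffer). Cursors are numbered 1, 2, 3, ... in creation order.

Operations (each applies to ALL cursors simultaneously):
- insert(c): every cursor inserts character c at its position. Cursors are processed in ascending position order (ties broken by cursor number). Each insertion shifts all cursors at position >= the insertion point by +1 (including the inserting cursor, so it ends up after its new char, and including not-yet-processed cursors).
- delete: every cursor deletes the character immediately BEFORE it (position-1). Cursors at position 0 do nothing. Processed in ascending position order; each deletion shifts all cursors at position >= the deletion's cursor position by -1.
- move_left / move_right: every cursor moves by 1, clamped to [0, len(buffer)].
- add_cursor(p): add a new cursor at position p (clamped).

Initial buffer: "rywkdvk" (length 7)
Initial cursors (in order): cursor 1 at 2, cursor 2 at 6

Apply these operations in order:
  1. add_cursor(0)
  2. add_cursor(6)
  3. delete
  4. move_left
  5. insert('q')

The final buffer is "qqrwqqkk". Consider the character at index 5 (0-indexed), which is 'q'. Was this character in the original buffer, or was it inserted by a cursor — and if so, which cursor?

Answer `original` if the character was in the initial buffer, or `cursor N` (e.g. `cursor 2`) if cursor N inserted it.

After op 1 (add_cursor(0)): buffer="rywkdvk" (len 7), cursors c3@0 c1@2 c2@6, authorship .......
After op 2 (add_cursor(6)): buffer="rywkdvk" (len 7), cursors c3@0 c1@2 c2@6 c4@6, authorship .......
After op 3 (delete): buffer="rwkk" (len 4), cursors c3@0 c1@1 c2@3 c4@3, authorship ....
After op 4 (move_left): buffer="rwkk" (len 4), cursors c1@0 c3@0 c2@2 c4@2, authorship ....
After op 5 (insert('q')): buffer="qqrwqqkk" (len 8), cursors c1@2 c3@2 c2@6 c4@6, authorship 13..24..
Authorship (.=original, N=cursor N): 1 3 . . 2 4 . .
Index 5: author = 4

Answer: cursor 4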